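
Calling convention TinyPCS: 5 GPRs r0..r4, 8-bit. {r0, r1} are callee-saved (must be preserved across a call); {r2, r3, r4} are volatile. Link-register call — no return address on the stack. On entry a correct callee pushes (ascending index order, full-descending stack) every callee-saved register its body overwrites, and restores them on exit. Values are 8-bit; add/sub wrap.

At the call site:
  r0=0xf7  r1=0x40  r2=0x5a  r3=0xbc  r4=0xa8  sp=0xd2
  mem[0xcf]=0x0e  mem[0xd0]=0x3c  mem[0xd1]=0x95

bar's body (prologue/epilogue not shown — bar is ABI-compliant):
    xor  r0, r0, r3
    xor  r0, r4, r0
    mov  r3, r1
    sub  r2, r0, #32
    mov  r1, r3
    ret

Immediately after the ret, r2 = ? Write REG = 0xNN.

REG = 0xc3

prologue: push r0 → mem[0xd1]=0xf7, sp=0xd1
prologue: push r1 → mem[0xd0]=0x40, sp=0xd0
body[0] xor  r0, r0, r3 → r0=0x4b
body[1] xor  r0, r4, r0 → r0=0xe3
body[2] mov  r3, r1 → r3=0x40
body[3] sub  r2, r0, #32 → r2=0xc3
body[4] mov  r1, r3 → r1=0x40
epilogue: pop r1=0x40, sp=0xd1
epilogue: pop r0=0xf7, sp=0xd2
r2 is caller-saved → body value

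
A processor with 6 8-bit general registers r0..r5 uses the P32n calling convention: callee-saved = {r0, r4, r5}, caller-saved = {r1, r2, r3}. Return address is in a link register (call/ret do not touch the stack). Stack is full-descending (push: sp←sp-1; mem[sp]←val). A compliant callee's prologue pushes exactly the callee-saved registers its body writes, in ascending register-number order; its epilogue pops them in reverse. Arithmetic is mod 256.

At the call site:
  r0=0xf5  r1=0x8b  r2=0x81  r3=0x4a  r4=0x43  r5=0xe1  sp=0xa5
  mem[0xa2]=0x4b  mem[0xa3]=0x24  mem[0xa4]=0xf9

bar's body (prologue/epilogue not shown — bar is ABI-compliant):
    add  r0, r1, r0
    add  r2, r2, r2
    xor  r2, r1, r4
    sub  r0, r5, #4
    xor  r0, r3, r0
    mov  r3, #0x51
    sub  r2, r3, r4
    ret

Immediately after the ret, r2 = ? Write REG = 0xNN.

REG = 0x0e

prologue: push r0 -> mem[0xa4]=0xf5, sp=0xa4
body[0] add  r0, r1, r0 -> r0=0x80
body[1] add  r2, r2, r2 -> r2=0x02
body[2] xor  r2, r1, r4 -> r2=0xc8
body[3] sub  r0, r5, #4 -> r0=0xdd
body[4] xor  r0, r3, r0 -> r0=0x97
body[5] mov  r3, #0x51 -> r3=0x51
body[6] sub  r2, r3, r4 -> r2=0x0e
epilogue: pop r0=0xf5, sp=0xa5
r2 is caller-saved -> body value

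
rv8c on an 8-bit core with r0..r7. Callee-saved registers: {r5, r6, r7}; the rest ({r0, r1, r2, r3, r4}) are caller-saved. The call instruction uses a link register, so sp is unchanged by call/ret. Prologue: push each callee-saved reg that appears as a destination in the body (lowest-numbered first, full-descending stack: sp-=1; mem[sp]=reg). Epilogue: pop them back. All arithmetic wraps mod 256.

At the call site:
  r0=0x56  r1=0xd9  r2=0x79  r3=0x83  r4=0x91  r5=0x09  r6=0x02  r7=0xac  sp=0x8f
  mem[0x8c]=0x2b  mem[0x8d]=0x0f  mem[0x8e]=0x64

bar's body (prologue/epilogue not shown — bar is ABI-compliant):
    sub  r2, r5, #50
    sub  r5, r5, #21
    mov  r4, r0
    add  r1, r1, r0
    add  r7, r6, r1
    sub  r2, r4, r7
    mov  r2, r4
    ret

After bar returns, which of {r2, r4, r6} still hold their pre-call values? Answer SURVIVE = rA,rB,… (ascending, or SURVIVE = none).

prologue: push r5 -> mem[0x8e]=0x09, sp=0x8e
prologue: push r7 -> mem[0x8d]=0xac, sp=0x8d
body[0] sub  r2, r5, #50 -> r2=0xd7
body[1] sub  r5, r5, #21 -> r5=0xf4
body[2] mov  r4, r0 -> r4=0x56
body[3] add  r1, r1, r0 -> r1=0x2f
body[4] add  r7, r6, r1 -> r7=0x31
body[5] sub  r2, r4, r7 -> r2=0x25
body[6] mov  r2, r4 -> r2=0x56
epilogue: pop r7=0xac, sp=0x8e
epilogue: pop r5=0x09, sp=0x8f
r2: caller-saved, written=True
r4: caller-saved, written=True
r6: callee-saved, written=False

SURVIVE = r6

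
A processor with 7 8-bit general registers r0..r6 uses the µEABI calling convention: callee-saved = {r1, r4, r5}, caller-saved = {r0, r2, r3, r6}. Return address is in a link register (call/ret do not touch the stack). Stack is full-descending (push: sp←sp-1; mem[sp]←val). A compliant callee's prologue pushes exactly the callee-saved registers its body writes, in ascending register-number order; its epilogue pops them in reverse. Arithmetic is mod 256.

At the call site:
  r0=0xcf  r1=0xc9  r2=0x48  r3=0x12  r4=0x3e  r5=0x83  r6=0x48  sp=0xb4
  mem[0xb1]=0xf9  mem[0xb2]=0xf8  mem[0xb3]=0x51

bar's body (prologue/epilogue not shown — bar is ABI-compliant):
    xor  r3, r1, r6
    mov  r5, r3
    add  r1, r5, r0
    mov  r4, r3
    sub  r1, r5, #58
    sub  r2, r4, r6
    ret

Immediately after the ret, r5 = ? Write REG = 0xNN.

REG = 0x83

prologue: push r1 -> mem[0xb3]=0xc9, sp=0xb3
prologue: push r4 -> mem[0xb2]=0x3e, sp=0xb2
prologue: push r5 -> mem[0xb1]=0x83, sp=0xb1
body[0] xor  r3, r1, r6 -> r3=0x81
body[1] mov  r5, r3 -> r5=0x81
body[2] add  r1, r5, r0 -> r1=0x50
body[3] mov  r4, r3 -> r4=0x81
body[4] sub  r1, r5, #58 -> r1=0x47
body[5] sub  r2, r4, r6 -> r2=0x39
epilogue: pop r5=0x83, sp=0xb2
epilogue: pop r4=0x3e, sp=0xb3
epilogue: pop r1=0xc9, sp=0xb4
r5 is callee-saved -> restored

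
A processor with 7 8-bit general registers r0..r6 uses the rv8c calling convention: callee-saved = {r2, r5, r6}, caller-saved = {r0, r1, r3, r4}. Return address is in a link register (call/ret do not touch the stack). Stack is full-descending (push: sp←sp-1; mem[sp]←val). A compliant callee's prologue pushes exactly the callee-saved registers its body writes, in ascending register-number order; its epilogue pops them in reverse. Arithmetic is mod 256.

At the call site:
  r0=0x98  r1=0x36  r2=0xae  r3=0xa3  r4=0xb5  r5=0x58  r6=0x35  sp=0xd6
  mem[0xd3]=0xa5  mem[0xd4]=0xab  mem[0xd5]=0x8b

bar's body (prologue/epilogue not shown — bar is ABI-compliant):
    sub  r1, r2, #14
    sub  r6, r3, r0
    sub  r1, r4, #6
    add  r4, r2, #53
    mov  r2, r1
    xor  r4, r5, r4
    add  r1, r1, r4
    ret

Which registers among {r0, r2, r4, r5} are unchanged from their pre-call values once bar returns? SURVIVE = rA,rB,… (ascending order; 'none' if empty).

prologue: push r2 -> mem[0xd5]=0xae, sp=0xd5
prologue: push r6 -> mem[0xd4]=0x35, sp=0xd4
body[0] sub  r1, r2, #14 -> r1=0xa0
body[1] sub  r6, r3, r0 -> r6=0x0b
body[2] sub  r1, r4, #6 -> r1=0xaf
body[3] add  r4, r2, #53 -> r4=0xe3
body[4] mov  r2, r1 -> r2=0xaf
body[5] xor  r4, r5, r4 -> r4=0xbb
body[6] add  r1, r1, r4 -> r1=0x6a
epilogue: pop r6=0x35, sp=0xd5
epilogue: pop r2=0xae, sp=0xd6
r0: caller-saved, written=False
r2: callee-saved, written=True
r4: caller-saved, written=True
r5: callee-saved, written=False

SURVIVE = r0,r2,r5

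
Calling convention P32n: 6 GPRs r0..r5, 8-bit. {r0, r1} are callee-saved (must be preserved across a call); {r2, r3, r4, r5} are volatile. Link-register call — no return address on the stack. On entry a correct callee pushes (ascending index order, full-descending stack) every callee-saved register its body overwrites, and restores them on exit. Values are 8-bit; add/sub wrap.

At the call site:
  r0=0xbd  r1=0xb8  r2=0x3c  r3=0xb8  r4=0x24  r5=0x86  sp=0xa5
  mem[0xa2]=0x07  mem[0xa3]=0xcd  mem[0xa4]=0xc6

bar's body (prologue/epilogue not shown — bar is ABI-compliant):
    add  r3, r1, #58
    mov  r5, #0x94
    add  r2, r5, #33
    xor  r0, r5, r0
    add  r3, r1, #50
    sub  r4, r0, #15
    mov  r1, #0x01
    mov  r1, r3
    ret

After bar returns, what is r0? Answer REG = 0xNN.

REG = 0xbd

prologue: push r0 -> mem[0xa4]=0xbd, sp=0xa4
prologue: push r1 -> mem[0xa3]=0xb8, sp=0xa3
body[0] add  r3, r1, #58 -> r3=0xf2
body[1] mov  r5, #0x94 -> r5=0x94
body[2] add  r2, r5, #33 -> r2=0xb5
body[3] xor  r0, r5, r0 -> r0=0x29
body[4] add  r3, r1, #50 -> r3=0xea
body[5] sub  r4, r0, #15 -> r4=0x1a
body[6] mov  r1, #0x01 -> r1=0x01
body[7] mov  r1, r3 -> r1=0xea
epilogue: pop r1=0xb8, sp=0xa4
epilogue: pop r0=0xbd, sp=0xa5
r0 is callee-saved -> restored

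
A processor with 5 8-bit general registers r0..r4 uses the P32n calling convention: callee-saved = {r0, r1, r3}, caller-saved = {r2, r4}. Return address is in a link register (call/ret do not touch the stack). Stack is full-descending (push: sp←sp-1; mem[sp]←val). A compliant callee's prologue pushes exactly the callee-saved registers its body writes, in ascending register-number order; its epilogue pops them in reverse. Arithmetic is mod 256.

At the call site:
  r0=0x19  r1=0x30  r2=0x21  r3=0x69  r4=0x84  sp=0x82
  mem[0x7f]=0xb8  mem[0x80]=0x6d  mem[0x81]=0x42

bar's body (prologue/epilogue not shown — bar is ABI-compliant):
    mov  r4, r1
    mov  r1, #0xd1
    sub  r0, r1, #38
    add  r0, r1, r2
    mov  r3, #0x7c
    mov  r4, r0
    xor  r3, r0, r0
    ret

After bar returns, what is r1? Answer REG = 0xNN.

prologue: push r0 -> mem[0x81]=0x19, sp=0x81
prologue: push r1 -> mem[0x80]=0x30, sp=0x80
prologue: push r3 -> mem[0x7f]=0x69, sp=0x7f
body[0] mov  r4, r1 -> r4=0x30
body[1] mov  r1, #0xd1 -> r1=0xd1
body[2] sub  r0, r1, #38 -> r0=0xab
body[3] add  r0, r1, r2 -> r0=0xf2
body[4] mov  r3, #0x7c -> r3=0x7c
body[5] mov  r4, r0 -> r4=0xf2
body[6] xor  r3, r0, r0 -> r3=0x00
epilogue: pop r3=0x69, sp=0x80
epilogue: pop r1=0x30, sp=0x81
epilogue: pop r0=0x19, sp=0x82
r1 is callee-saved -> restored

REG = 0x30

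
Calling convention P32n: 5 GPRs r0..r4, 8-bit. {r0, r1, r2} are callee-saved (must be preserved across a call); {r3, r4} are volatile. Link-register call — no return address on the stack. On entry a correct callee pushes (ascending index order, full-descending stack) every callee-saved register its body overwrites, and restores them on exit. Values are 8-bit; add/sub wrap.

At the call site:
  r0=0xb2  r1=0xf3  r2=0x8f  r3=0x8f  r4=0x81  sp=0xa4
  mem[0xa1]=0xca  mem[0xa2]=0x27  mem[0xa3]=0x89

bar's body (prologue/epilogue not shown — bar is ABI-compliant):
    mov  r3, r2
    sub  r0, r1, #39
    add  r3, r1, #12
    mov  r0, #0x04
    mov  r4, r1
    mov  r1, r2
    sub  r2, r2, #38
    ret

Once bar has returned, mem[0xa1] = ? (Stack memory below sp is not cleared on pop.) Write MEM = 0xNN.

MEM = 0x8f

prologue: push r0 -> mem[0xa3]=0xb2, sp=0xa3
prologue: push r1 -> mem[0xa2]=0xf3, sp=0xa2
prologue: push r2 -> mem[0xa1]=0x8f, sp=0xa1
body[0] mov  r3, r2 -> r3=0x8f
body[1] sub  r0, r1, #39 -> r0=0xcc
body[2] add  r3, r1, #12 -> r3=0xff
body[3] mov  r0, #0x04 -> r0=0x04
body[4] mov  r4, r1 -> r4=0xf3
body[5] mov  r1, r2 -> r1=0x8f
body[6] sub  r2, r2, #38 -> r2=0x69
epilogue: pop r2=0x8f, sp=0xa2
epilogue: pop r1=0xf3, sp=0xa3
epilogue: pop r0=0xb2, sp=0xa4
prologue pushed ['r0', 'r1', 'r2'] at ['0xa3', '0xa2', '0xa1']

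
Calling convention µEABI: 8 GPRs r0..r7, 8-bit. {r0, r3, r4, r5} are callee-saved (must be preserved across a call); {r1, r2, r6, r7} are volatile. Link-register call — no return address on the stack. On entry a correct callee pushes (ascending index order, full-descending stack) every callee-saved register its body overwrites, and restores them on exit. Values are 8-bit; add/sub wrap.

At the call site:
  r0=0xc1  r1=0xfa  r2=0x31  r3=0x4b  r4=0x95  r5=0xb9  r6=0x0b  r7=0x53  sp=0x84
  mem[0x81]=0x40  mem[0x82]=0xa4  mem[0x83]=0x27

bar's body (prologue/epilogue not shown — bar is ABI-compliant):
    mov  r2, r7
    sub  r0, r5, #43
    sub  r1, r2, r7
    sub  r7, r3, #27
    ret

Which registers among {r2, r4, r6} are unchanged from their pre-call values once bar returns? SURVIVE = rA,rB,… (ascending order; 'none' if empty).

prologue: push r0 -> mem[0x83]=0xc1, sp=0x83
body[0] mov  r2, r7 -> r2=0x53
body[1] sub  r0, r5, #43 -> r0=0x8e
body[2] sub  r1, r2, r7 -> r1=0x00
body[3] sub  r7, r3, #27 -> r7=0x30
epilogue: pop r0=0xc1, sp=0x84
r2: caller-saved, written=True
r4: callee-saved, written=False
r6: caller-saved, written=False

SURVIVE = r4,r6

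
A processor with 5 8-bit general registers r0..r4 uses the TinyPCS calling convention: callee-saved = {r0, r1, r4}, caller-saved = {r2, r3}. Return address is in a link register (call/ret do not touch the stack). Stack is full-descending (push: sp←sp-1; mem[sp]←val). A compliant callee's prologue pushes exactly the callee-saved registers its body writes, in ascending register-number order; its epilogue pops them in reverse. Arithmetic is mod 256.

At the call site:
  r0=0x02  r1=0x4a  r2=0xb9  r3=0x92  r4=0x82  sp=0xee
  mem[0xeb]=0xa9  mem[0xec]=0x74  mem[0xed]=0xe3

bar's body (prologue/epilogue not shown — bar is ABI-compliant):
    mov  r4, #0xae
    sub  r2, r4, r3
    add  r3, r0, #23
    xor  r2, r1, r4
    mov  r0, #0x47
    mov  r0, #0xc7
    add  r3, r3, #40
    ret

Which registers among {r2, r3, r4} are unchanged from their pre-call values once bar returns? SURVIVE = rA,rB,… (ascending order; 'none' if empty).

prologue: push r0 → mem[0xed]=0x02, sp=0xed
prologue: push r4 → mem[0xec]=0x82, sp=0xec
body[0] mov  r4, #0xae → r4=0xae
body[1] sub  r2, r4, r3 → r2=0x1c
body[2] add  r3, r0, #23 → r3=0x19
body[3] xor  r2, r1, r4 → r2=0xe4
body[4] mov  r0, #0x47 → r0=0x47
body[5] mov  r0, #0xc7 → r0=0xc7
body[6] add  r3, r3, #40 → r3=0x41
epilogue: pop r4=0x82, sp=0xed
epilogue: pop r0=0x02, sp=0xee
r2: caller-saved, written=True
r3: caller-saved, written=True
r4: callee-saved, written=True

SURVIVE = r4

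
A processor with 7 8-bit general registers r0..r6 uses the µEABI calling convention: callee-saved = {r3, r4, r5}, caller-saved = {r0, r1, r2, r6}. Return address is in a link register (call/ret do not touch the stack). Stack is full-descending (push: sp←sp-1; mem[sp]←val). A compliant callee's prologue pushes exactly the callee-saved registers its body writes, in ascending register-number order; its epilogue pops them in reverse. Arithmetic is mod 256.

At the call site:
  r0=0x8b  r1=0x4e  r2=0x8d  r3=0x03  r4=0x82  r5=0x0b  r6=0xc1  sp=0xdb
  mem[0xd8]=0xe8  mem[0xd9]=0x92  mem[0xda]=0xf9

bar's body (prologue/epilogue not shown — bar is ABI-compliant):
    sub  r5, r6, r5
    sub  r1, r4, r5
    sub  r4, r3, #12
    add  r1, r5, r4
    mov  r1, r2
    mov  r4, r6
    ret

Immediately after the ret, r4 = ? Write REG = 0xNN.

prologue: push r4 -> mem[0xda]=0x82, sp=0xda
prologue: push r5 -> mem[0xd9]=0x0b, sp=0xd9
body[0] sub  r5, r6, r5 -> r5=0xb6
body[1] sub  r1, r4, r5 -> r1=0xcc
body[2] sub  r4, r3, #12 -> r4=0xf7
body[3] add  r1, r5, r4 -> r1=0xad
body[4] mov  r1, r2 -> r1=0x8d
body[5] mov  r4, r6 -> r4=0xc1
epilogue: pop r5=0x0b, sp=0xda
epilogue: pop r4=0x82, sp=0xdb
r4 is callee-saved -> restored

REG = 0x82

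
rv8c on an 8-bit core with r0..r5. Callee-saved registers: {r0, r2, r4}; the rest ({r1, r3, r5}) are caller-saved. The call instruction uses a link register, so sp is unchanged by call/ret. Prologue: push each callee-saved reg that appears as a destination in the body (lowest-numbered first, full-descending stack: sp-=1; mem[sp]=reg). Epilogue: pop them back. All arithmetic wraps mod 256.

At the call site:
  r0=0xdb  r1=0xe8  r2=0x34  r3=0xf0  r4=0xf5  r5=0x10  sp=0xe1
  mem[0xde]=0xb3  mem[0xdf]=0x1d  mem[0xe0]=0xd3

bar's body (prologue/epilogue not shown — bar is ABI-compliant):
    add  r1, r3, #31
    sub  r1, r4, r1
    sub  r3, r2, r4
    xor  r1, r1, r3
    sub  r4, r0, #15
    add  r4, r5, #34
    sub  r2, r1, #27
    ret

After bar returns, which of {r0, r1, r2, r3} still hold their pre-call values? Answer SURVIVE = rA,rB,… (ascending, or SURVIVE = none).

SURVIVE = r0,r2

prologue: push r2 -> mem[0xe0]=0x34, sp=0xe0
prologue: push r4 -> mem[0xdf]=0xf5, sp=0xdf
body[0] add  r1, r3, #31 -> r1=0x0f
body[1] sub  r1, r4, r1 -> r1=0xe6
body[2] sub  r3, r2, r4 -> r3=0x3f
body[3] xor  r1, r1, r3 -> r1=0xd9
body[4] sub  r4, r0, #15 -> r4=0xcc
body[5] add  r4, r5, #34 -> r4=0x32
body[6] sub  r2, r1, #27 -> r2=0xbe
epilogue: pop r4=0xf5, sp=0xe0
epilogue: pop r2=0x34, sp=0xe1
r0: callee-saved, written=False
r1: caller-saved, written=True
r2: callee-saved, written=True
r3: caller-saved, written=True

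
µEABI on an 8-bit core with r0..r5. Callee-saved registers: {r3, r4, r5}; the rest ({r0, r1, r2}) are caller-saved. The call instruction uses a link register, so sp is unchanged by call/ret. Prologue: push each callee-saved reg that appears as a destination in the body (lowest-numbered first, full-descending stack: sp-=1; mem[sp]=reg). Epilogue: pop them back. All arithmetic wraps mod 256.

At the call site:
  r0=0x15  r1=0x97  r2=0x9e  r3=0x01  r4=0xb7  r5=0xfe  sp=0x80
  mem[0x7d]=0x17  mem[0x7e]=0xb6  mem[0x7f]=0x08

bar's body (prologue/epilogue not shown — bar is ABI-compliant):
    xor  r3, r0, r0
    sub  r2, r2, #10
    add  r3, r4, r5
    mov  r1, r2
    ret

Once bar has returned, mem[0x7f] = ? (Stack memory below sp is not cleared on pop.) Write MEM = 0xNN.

prologue: push r3 → mem[0x7f]=0x01, sp=0x7f
body[0] xor  r3, r0, r0 → r3=0x00
body[1] sub  r2, r2, #10 → r2=0x94
body[2] add  r3, r4, r5 → r3=0xb5
body[3] mov  r1, r2 → r1=0x94
epilogue: pop r3=0x01, sp=0x80
prologue pushed ['r3'] at ['0x7f']

MEM = 0x01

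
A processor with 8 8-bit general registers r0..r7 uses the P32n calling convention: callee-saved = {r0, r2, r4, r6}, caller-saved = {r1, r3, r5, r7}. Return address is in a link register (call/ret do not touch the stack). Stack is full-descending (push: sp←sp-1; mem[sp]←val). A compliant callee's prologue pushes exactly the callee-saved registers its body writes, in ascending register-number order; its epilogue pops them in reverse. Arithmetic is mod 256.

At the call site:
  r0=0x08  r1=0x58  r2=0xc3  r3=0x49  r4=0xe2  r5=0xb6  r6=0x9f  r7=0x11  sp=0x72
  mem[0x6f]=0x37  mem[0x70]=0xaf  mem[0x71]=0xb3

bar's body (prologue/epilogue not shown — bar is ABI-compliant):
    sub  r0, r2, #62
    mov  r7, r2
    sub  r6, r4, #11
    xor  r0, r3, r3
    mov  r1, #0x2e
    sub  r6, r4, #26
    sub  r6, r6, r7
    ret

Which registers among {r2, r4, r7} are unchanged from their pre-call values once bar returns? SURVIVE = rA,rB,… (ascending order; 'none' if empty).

SURVIVE = r2,r4

prologue: push r0 → mem[0x71]=0x08, sp=0x71
prologue: push r6 → mem[0x70]=0x9f, sp=0x70
body[0] sub  r0, r2, #62 → r0=0x85
body[1] mov  r7, r2 → r7=0xc3
body[2] sub  r6, r4, #11 → r6=0xd7
body[3] xor  r0, r3, r3 → r0=0x00
body[4] mov  r1, #0x2e → r1=0x2e
body[5] sub  r6, r4, #26 → r6=0xc8
body[6] sub  r6, r6, r7 → r6=0x05
epilogue: pop r6=0x9f, sp=0x71
epilogue: pop r0=0x08, sp=0x72
r2: callee-saved, written=False
r4: callee-saved, written=False
r7: caller-saved, written=True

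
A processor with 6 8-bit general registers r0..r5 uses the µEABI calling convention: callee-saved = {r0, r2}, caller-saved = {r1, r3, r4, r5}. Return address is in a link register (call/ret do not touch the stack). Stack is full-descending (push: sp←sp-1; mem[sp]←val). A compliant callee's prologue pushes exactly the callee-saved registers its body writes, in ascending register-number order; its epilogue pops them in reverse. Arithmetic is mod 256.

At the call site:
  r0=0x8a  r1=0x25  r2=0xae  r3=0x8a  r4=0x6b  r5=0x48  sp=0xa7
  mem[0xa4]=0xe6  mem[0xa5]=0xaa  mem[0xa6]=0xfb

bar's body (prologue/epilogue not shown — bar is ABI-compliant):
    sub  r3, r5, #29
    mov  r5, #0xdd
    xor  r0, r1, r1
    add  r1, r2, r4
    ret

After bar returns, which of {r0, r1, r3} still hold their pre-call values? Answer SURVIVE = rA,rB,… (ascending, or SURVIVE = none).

SURVIVE = r0

prologue: push r0 -> mem[0xa6]=0x8a, sp=0xa6
body[0] sub  r3, r5, #29 -> r3=0x2b
body[1] mov  r5, #0xdd -> r5=0xdd
body[2] xor  r0, r1, r1 -> r0=0x00
body[3] add  r1, r2, r4 -> r1=0x19
epilogue: pop r0=0x8a, sp=0xa7
r0: callee-saved, written=True
r1: caller-saved, written=True
r3: caller-saved, written=True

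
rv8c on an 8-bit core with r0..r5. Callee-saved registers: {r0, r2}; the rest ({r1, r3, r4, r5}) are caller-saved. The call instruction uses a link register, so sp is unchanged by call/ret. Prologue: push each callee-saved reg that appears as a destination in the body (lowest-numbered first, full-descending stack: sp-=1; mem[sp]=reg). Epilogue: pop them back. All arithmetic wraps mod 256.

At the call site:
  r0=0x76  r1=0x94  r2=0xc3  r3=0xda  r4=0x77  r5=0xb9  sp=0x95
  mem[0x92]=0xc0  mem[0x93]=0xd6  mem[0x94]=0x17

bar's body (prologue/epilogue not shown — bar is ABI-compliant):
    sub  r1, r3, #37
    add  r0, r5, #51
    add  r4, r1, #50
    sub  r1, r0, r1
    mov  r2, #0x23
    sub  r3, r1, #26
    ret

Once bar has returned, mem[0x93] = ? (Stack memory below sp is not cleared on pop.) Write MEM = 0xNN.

MEM = 0xc3

prologue: push r0 → mem[0x94]=0x76, sp=0x94
prologue: push r2 → mem[0x93]=0xc3, sp=0x93
body[0] sub  r1, r3, #37 → r1=0xb5
body[1] add  r0, r5, #51 → r0=0xec
body[2] add  r4, r1, #50 → r4=0xe7
body[3] sub  r1, r0, r1 → r1=0x37
body[4] mov  r2, #0x23 → r2=0x23
body[5] sub  r3, r1, #26 → r3=0x1d
epilogue: pop r2=0xc3, sp=0x94
epilogue: pop r0=0x76, sp=0x95
prologue pushed ['r0', 'r2'] at ['0x94', '0x93']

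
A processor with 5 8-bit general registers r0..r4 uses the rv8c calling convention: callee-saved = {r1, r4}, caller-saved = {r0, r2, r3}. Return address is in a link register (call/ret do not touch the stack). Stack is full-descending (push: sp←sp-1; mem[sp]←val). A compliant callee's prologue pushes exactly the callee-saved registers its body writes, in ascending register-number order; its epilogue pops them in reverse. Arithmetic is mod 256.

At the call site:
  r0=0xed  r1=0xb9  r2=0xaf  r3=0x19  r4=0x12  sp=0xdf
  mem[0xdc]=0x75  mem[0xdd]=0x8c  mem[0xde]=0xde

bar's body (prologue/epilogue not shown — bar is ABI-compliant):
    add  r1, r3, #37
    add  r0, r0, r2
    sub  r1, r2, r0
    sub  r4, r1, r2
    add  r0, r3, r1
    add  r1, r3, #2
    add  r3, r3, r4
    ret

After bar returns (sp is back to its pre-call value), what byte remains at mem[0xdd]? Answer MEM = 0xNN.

MEM = 0x12

prologue: push r1 → mem[0xde]=0xb9, sp=0xde
prologue: push r4 → mem[0xdd]=0x12, sp=0xdd
body[0] add  r1, r3, #37 → r1=0x3e
body[1] add  r0, r0, r2 → r0=0x9c
body[2] sub  r1, r2, r0 → r1=0x13
body[3] sub  r4, r1, r2 → r4=0x64
body[4] add  r0, r3, r1 → r0=0x2c
body[5] add  r1, r3, #2 → r1=0x1b
body[6] add  r3, r3, r4 → r3=0x7d
epilogue: pop r4=0x12, sp=0xde
epilogue: pop r1=0xb9, sp=0xdf
prologue pushed ['r1', 'r4'] at ['0xde', '0xdd']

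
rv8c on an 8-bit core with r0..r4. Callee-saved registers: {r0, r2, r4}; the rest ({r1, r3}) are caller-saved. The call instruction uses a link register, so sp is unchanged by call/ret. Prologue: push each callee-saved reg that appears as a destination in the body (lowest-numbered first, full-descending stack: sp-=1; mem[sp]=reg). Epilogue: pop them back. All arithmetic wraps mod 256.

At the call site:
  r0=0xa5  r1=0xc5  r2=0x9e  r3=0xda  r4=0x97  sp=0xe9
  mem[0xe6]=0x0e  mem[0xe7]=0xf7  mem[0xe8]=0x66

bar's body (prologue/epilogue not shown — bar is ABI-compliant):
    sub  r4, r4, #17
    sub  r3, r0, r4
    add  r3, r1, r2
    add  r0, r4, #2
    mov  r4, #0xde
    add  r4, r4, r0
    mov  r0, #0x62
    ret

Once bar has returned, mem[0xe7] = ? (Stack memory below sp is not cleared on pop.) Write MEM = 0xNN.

prologue: push r0 → mem[0xe8]=0xa5, sp=0xe8
prologue: push r4 → mem[0xe7]=0x97, sp=0xe7
body[0] sub  r4, r4, #17 → r4=0x86
body[1] sub  r3, r0, r4 → r3=0x1f
body[2] add  r3, r1, r2 → r3=0x63
body[3] add  r0, r4, #2 → r0=0x88
body[4] mov  r4, #0xde → r4=0xde
body[5] add  r4, r4, r0 → r4=0x66
body[6] mov  r0, #0x62 → r0=0x62
epilogue: pop r4=0x97, sp=0xe8
epilogue: pop r0=0xa5, sp=0xe9
prologue pushed ['r0', 'r4'] at ['0xe8', '0xe7']

MEM = 0x97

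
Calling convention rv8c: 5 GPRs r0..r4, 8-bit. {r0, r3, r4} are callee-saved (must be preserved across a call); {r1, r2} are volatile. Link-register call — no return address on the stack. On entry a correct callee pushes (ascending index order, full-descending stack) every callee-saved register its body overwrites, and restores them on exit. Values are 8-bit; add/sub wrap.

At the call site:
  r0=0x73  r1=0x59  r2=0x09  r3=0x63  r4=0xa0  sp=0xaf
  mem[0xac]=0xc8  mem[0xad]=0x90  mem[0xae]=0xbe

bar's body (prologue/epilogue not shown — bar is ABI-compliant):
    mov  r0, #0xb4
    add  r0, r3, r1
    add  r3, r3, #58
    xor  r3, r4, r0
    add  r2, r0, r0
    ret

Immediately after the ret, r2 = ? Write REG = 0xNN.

prologue: push r0 → mem[0xae]=0x73, sp=0xae
prologue: push r3 → mem[0xad]=0x63, sp=0xad
body[0] mov  r0, #0xb4 → r0=0xb4
body[1] add  r0, r3, r1 → r0=0xbc
body[2] add  r3, r3, #58 → r3=0x9d
body[3] xor  r3, r4, r0 → r3=0x1c
body[4] add  r2, r0, r0 → r2=0x78
epilogue: pop r3=0x63, sp=0xae
epilogue: pop r0=0x73, sp=0xaf
r2 is caller-saved → body value

REG = 0x78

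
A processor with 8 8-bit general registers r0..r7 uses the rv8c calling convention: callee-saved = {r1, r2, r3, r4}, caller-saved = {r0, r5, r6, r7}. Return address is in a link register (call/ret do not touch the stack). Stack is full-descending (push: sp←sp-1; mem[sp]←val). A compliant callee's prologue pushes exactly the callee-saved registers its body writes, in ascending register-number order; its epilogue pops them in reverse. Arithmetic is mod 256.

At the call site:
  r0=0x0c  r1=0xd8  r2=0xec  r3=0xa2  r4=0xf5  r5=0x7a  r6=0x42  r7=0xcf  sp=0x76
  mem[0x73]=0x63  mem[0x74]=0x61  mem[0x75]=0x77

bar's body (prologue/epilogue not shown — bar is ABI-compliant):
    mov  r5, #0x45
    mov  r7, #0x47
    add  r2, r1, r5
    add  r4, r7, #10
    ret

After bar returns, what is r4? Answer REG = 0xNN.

prologue: push r2 -> mem[0x75]=0xec, sp=0x75
prologue: push r4 -> mem[0x74]=0xf5, sp=0x74
body[0] mov  r5, #0x45 -> r5=0x45
body[1] mov  r7, #0x47 -> r7=0x47
body[2] add  r2, r1, r5 -> r2=0x1d
body[3] add  r4, r7, #10 -> r4=0x51
epilogue: pop r4=0xf5, sp=0x75
epilogue: pop r2=0xec, sp=0x76
r4 is callee-saved -> restored

REG = 0xf5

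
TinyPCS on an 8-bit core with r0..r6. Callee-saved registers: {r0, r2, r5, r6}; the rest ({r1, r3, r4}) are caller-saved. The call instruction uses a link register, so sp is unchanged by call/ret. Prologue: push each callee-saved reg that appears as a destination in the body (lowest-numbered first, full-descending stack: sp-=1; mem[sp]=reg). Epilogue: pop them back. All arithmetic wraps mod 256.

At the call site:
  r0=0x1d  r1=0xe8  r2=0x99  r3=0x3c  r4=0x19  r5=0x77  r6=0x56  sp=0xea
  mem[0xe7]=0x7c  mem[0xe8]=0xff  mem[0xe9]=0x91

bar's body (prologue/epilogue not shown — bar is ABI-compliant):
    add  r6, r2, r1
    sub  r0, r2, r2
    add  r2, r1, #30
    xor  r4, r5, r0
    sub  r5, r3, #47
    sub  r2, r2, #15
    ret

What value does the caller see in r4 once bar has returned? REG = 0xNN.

prologue: push r0 → mem[0xe9]=0x1d, sp=0xe9
prologue: push r2 → mem[0xe8]=0x99, sp=0xe8
prologue: push r5 → mem[0xe7]=0x77, sp=0xe7
prologue: push r6 → mem[0xe6]=0x56, sp=0xe6
body[0] add  r6, r2, r1 → r6=0x81
body[1] sub  r0, r2, r2 → r0=0x00
body[2] add  r2, r1, #30 → r2=0x06
body[3] xor  r4, r5, r0 → r4=0x77
body[4] sub  r5, r3, #47 → r5=0x0d
body[5] sub  r2, r2, #15 → r2=0xf7
epilogue: pop r6=0x56, sp=0xe7
epilogue: pop r5=0x77, sp=0xe8
epilogue: pop r2=0x99, sp=0xe9
epilogue: pop r0=0x1d, sp=0xea
r4 is caller-saved → body value

REG = 0x77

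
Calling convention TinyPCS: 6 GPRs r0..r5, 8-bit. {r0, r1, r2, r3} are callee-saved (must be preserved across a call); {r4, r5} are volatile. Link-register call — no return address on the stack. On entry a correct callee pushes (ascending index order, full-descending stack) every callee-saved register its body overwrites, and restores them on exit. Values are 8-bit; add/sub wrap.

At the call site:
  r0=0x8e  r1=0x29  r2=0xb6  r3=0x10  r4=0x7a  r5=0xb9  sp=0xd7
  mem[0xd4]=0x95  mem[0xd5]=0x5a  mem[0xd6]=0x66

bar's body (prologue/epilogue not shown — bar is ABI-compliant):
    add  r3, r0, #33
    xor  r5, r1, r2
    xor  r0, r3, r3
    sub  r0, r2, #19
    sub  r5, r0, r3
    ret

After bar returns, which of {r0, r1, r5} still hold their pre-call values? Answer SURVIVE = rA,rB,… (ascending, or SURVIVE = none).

prologue: push r0 -> mem[0xd6]=0x8e, sp=0xd6
prologue: push r3 -> mem[0xd5]=0x10, sp=0xd5
body[0] add  r3, r0, #33 -> r3=0xaf
body[1] xor  r5, r1, r2 -> r5=0x9f
body[2] xor  r0, r3, r3 -> r0=0x00
body[3] sub  r0, r2, #19 -> r0=0xa3
body[4] sub  r5, r0, r3 -> r5=0xf4
epilogue: pop r3=0x10, sp=0xd6
epilogue: pop r0=0x8e, sp=0xd7
r0: callee-saved, written=True
r1: callee-saved, written=False
r5: caller-saved, written=True

SURVIVE = r0,r1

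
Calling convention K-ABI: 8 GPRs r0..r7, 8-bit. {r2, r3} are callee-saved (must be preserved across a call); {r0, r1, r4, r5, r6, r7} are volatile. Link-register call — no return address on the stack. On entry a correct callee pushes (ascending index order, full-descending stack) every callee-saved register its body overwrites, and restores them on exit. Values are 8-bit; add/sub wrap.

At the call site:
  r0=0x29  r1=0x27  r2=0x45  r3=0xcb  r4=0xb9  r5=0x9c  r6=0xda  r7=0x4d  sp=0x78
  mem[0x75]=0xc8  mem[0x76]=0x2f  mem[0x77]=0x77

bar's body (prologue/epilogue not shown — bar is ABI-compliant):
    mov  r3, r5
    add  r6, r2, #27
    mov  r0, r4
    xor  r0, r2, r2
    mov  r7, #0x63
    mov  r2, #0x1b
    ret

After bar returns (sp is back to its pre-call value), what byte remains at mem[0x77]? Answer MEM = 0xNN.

MEM = 0x45

prologue: push r2 → mem[0x77]=0x45, sp=0x77
prologue: push r3 → mem[0x76]=0xcb, sp=0x76
body[0] mov  r3, r5 → r3=0x9c
body[1] add  r6, r2, #27 → r6=0x60
body[2] mov  r0, r4 → r0=0xb9
body[3] xor  r0, r2, r2 → r0=0x00
body[4] mov  r7, #0x63 → r7=0x63
body[5] mov  r2, #0x1b → r2=0x1b
epilogue: pop r3=0xcb, sp=0x77
epilogue: pop r2=0x45, sp=0x78
prologue pushed ['r2', 'r3'] at ['0x77', '0x76']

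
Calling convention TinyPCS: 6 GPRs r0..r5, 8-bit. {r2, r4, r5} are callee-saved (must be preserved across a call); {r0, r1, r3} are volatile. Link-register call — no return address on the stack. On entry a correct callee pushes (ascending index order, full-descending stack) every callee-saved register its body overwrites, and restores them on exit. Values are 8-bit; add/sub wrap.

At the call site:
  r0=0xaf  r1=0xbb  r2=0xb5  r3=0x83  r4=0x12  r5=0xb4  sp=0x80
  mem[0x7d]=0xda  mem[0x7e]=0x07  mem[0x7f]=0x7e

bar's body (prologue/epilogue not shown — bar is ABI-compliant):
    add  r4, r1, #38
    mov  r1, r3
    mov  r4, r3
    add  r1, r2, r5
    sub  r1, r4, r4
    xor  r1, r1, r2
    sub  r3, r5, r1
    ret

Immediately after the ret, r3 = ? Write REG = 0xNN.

REG = 0xff

prologue: push r4 → mem[0x7f]=0x12, sp=0x7f
body[0] add  r4, r1, #38 → r4=0xe1
body[1] mov  r1, r3 → r1=0x83
body[2] mov  r4, r3 → r4=0x83
body[3] add  r1, r2, r5 → r1=0x69
body[4] sub  r1, r4, r4 → r1=0x00
body[5] xor  r1, r1, r2 → r1=0xb5
body[6] sub  r3, r5, r1 → r3=0xff
epilogue: pop r4=0x12, sp=0x80
r3 is caller-saved → body value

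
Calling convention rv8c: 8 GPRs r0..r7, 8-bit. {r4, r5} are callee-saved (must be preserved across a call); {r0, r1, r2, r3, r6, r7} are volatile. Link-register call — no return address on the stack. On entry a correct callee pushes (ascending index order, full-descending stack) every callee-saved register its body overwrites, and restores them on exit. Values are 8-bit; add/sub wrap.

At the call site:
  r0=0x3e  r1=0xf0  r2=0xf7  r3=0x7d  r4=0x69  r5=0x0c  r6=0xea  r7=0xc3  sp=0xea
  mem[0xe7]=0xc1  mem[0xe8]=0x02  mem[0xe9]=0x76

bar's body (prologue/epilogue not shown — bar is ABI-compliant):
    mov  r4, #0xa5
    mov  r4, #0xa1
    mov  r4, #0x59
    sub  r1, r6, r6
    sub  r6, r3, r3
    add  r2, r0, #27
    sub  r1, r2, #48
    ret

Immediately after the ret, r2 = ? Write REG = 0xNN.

REG = 0x59

prologue: push r4 -> mem[0xe9]=0x69, sp=0xe9
body[0] mov  r4, #0xa5 -> r4=0xa5
body[1] mov  r4, #0xa1 -> r4=0xa1
body[2] mov  r4, #0x59 -> r4=0x59
body[3] sub  r1, r6, r6 -> r1=0x00
body[4] sub  r6, r3, r3 -> r6=0x00
body[5] add  r2, r0, #27 -> r2=0x59
body[6] sub  r1, r2, #48 -> r1=0x29
epilogue: pop r4=0x69, sp=0xea
r2 is caller-saved -> body value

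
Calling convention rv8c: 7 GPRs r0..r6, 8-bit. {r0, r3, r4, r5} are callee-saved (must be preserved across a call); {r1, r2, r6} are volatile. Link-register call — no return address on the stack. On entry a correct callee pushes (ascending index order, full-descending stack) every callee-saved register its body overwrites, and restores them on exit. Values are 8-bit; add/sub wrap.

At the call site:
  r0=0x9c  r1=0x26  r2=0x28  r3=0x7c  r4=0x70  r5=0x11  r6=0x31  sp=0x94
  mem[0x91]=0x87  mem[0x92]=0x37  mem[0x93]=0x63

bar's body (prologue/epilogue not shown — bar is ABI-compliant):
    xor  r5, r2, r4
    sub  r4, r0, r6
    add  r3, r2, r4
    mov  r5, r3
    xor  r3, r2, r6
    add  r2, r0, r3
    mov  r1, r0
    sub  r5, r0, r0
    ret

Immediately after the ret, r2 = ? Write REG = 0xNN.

prologue: push r3 -> mem[0x93]=0x7c, sp=0x93
prologue: push r4 -> mem[0x92]=0x70, sp=0x92
prologue: push r5 -> mem[0x91]=0x11, sp=0x91
body[0] xor  r5, r2, r4 -> r5=0x58
body[1] sub  r4, r0, r6 -> r4=0x6b
body[2] add  r3, r2, r4 -> r3=0x93
body[3] mov  r5, r3 -> r5=0x93
body[4] xor  r3, r2, r6 -> r3=0x19
body[5] add  r2, r0, r3 -> r2=0xb5
body[6] mov  r1, r0 -> r1=0x9c
body[7] sub  r5, r0, r0 -> r5=0x00
epilogue: pop r5=0x11, sp=0x92
epilogue: pop r4=0x70, sp=0x93
epilogue: pop r3=0x7c, sp=0x94
r2 is caller-saved -> body value

REG = 0xb5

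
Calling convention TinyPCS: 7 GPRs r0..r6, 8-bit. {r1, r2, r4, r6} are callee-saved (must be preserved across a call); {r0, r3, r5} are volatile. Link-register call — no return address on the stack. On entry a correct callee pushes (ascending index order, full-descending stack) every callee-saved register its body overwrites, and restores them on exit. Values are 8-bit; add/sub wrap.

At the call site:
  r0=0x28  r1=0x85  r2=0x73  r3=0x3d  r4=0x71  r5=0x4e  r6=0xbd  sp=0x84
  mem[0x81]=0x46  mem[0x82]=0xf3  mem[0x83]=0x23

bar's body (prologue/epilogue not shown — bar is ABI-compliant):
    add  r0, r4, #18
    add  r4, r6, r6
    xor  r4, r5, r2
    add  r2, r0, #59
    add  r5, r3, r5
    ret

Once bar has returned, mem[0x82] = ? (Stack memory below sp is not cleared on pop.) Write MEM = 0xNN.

MEM = 0x71

prologue: push r2 → mem[0x83]=0x73, sp=0x83
prologue: push r4 → mem[0x82]=0x71, sp=0x82
body[0] add  r0, r4, #18 → r0=0x83
body[1] add  r4, r6, r6 → r4=0x7a
body[2] xor  r4, r5, r2 → r4=0x3d
body[3] add  r2, r0, #59 → r2=0xbe
body[4] add  r5, r3, r5 → r5=0x8b
epilogue: pop r4=0x71, sp=0x83
epilogue: pop r2=0x73, sp=0x84
prologue pushed ['r2', 'r4'] at ['0x83', '0x82']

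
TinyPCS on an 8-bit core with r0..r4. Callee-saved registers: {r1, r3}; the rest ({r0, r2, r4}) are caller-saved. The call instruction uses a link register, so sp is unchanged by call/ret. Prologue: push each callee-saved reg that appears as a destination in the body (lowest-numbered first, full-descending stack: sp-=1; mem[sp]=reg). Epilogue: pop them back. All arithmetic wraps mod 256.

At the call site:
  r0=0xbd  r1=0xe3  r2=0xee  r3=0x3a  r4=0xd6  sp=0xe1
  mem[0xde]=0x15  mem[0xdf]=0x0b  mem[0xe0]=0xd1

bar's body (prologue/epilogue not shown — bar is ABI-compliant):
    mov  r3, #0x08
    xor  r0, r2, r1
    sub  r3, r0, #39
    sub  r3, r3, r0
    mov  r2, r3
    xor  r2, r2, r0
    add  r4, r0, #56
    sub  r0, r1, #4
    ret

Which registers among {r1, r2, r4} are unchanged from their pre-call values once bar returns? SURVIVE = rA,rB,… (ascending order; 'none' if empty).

prologue: push r3 -> mem[0xe0]=0x3a, sp=0xe0
body[0] mov  r3, #0x08 -> r3=0x08
body[1] xor  r0, r2, r1 -> r0=0x0d
body[2] sub  r3, r0, #39 -> r3=0xe6
body[3] sub  r3, r3, r0 -> r3=0xd9
body[4] mov  r2, r3 -> r2=0xd9
body[5] xor  r2, r2, r0 -> r2=0xd4
body[6] add  r4, r0, #56 -> r4=0x45
body[7] sub  r0, r1, #4 -> r0=0xdf
epilogue: pop r3=0x3a, sp=0xe1
r1: callee-saved, written=False
r2: caller-saved, written=True
r4: caller-saved, written=True

SURVIVE = r1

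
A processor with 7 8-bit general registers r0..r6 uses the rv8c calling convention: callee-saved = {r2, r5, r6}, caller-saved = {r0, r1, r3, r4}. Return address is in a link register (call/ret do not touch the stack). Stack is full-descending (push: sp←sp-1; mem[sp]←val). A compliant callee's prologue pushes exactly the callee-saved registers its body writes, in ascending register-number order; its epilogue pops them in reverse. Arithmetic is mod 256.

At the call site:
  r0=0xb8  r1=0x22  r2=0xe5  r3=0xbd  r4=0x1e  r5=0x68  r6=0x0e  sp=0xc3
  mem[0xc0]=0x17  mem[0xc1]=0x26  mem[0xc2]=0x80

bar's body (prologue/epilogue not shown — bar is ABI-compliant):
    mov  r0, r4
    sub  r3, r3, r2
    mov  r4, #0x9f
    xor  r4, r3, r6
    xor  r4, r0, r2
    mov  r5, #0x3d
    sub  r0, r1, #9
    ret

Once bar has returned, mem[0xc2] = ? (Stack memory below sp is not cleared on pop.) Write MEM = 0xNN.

MEM = 0x68

prologue: push r5 -> mem[0xc2]=0x68, sp=0xc2
body[0] mov  r0, r4 -> r0=0x1e
body[1] sub  r3, r3, r2 -> r3=0xd8
body[2] mov  r4, #0x9f -> r4=0x9f
body[3] xor  r4, r3, r6 -> r4=0xd6
body[4] xor  r4, r0, r2 -> r4=0xfb
body[5] mov  r5, #0x3d -> r5=0x3d
body[6] sub  r0, r1, #9 -> r0=0x19
epilogue: pop r5=0x68, sp=0xc3
prologue pushed ['r5'] at ['0xc2']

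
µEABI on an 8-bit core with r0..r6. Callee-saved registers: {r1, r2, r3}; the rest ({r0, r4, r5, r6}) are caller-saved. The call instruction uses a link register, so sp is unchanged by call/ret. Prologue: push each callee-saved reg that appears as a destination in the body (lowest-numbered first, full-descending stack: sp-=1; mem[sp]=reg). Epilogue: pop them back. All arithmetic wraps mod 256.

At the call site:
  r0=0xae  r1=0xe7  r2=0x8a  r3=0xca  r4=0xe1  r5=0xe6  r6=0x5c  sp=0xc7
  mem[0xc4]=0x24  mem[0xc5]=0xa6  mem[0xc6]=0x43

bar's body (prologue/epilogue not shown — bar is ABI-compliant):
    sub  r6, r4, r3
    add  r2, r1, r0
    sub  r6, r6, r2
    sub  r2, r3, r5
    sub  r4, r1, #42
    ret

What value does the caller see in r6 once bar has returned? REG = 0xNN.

prologue: push r2 → mem[0xc6]=0x8a, sp=0xc6
body[0] sub  r6, r4, r3 → r6=0x17
body[1] add  r2, r1, r0 → r2=0x95
body[2] sub  r6, r6, r2 → r6=0x82
body[3] sub  r2, r3, r5 → r2=0xe4
body[4] sub  r4, r1, #42 → r4=0xbd
epilogue: pop r2=0x8a, sp=0xc7
r6 is caller-saved → body value

REG = 0x82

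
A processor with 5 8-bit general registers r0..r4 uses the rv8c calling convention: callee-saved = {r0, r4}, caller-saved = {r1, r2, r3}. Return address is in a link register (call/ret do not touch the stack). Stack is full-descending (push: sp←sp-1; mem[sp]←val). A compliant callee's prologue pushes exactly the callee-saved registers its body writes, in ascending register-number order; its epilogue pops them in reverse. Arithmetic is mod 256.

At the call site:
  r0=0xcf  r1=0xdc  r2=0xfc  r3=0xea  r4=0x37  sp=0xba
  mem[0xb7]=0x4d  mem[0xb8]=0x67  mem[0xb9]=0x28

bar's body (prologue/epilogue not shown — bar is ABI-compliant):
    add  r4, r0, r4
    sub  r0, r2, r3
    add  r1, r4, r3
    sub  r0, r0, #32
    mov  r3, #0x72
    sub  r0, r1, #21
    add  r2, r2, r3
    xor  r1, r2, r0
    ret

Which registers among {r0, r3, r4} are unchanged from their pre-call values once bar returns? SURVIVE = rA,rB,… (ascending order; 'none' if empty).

SURVIVE = r0,r4

prologue: push r0 → mem[0xb9]=0xcf, sp=0xb9
prologue: push r4 → mem[0xb8]=0x37, sp=0xb8
body[0] add  r4, r0, r4 → r4=0x06
body[1] sub  r0, r2, r3 → r0=0x12
body[2] add  r1, r4, r3 → r1=0xf0
body[3] sub  r0, r0, #32 → r0=0xf2
body[4] mov  r3, #0x72 → r3=0x72
body[5] sub  r0, r1, #21 → r0=0xdb
body[6] add  r2, r2, r3 → r2=0x6e
body[7] xor  r1, r2, r0 → r1=0xb5
epilogue: pop r4=0x37, sp=0xb9
epilogue: pop r0=0xcf, sp=0xba
r0: callee-saved, written=True
r3: caller-saved, written=True
r4: callee-saved, written=True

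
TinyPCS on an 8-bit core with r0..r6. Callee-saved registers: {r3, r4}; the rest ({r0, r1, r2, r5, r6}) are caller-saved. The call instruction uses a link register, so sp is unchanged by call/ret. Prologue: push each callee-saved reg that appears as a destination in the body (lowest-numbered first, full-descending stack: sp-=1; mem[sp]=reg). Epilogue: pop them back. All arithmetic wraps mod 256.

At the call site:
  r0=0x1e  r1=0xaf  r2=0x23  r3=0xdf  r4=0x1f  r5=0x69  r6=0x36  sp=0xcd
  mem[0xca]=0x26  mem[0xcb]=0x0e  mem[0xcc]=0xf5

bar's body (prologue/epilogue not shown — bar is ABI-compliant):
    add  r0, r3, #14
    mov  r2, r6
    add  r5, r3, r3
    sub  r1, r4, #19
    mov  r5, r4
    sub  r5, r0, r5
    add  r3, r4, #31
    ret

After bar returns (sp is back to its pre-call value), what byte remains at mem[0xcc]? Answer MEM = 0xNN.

prologue: push r3 → mem[0xcc]=0xdf, sp=0xcc
body[0] add  r0, r3, #14 → r0=0xed
body[1] mov  r2, r6 → r2=0x36
body[2] add  r5, r3, r3 → r5=0xbe
body[3] sub  r1, r4, #19 → r1=0x0c
body[4] mov  r5, r4 → r5=0x1f
body[5] sub  r5, r0, r5 → r5=0xce
body[6] add  r3, r4, #31 → r3=0x3e
epilogue: pop r3=0xdf, sp=0xcd
prologue pushed ['r3'] at ['0xcc']

MEM = 0xdf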